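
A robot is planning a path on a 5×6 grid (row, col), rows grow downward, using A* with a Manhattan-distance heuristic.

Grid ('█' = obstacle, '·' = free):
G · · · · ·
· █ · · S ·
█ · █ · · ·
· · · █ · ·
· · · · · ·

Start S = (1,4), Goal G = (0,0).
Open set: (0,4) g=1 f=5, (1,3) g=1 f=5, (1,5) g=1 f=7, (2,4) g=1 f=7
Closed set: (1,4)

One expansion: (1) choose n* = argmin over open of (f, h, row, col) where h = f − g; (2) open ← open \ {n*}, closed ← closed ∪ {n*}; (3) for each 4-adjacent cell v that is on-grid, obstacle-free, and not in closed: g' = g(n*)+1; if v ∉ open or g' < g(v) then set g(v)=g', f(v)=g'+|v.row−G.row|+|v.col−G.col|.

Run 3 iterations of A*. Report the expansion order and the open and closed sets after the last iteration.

step 1: expand (0,4) (f=5, h=4) → closed; open now [(0,3) g=2 f=5, (0,5) g=2 f=7, (1,3) g=1 f=5, (1,5) g=1 f=7, (2,4) g=1 f=7]
step 2: expand (0,3) (f=5, h=3) → closed; open now [(0,2) g=3 f=5, (0,5) g=2 f=7, (1,3) g=1 f=5, (1,5) g=1 f=7, (2,4) g=1 f=7]
step 3: expand (0,2) (f=5, h=2) → closed; open now [(0,1) g=4 f=5, (0,5) g=2 f=7, (1,2) g=4 f=7, (1,3) g=1 f=5, (1,5) g=1 f=7, (2,4) g=1 f=7]

order=[(0,4) → (0,3) → (0,2)]; open=[(0,1) g=4 f=5, (0,5) g=2 f=7, (1,2) g=4 f=7, (1,3) g=1 f=5, (1,5) g=1 f=7, (2,4) g=1 f=7]; closed=[(0,2), (0,3), (0,4), (1,4)]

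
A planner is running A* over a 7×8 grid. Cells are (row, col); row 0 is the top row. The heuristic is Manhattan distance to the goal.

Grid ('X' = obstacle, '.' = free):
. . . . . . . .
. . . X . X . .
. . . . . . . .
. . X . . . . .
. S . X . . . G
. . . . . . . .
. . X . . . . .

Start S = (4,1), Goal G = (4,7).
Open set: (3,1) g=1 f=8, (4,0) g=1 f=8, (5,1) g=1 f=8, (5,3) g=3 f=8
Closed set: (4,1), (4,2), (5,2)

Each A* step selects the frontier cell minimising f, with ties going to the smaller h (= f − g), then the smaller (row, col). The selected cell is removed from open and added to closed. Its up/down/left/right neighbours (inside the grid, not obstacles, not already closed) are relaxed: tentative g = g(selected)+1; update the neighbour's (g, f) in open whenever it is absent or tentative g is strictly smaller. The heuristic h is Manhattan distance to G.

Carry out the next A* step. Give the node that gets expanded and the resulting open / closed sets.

expanded=(5,3); open=[(3,1) g=1 f=8, (4,0) g=1 f=8, (5,1) g=1 f=8, (5,4) g=4 f=8, (6,3) g=4 f=10]; closed=[(4,1), (4,2), (5,2), (5,3)]

step 1: expand (5,3) (f=8, h=5) → closed; open now [(3,1) g=1 f=8, (4,0) g=1 f=8, (5,1) g=1 f=8, (5,4) g=4 f=8, (6,3) g=4 f=10]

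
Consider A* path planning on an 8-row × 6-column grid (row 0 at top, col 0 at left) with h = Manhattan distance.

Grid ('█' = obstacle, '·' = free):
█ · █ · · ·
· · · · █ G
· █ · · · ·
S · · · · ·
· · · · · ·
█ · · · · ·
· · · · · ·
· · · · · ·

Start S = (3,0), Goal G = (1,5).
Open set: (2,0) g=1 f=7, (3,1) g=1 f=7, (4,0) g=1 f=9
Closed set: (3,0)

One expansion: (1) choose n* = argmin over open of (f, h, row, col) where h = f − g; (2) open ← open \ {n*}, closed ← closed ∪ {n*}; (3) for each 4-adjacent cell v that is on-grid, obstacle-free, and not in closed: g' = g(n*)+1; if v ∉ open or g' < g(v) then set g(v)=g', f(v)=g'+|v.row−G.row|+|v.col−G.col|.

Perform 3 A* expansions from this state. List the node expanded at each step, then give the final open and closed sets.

step 1: expand (2,0) (f=7, h=6) → closed; open now [(1,0) g=2 f=7, (3,1) g=1 f=7, (4,0) g=1 f=9]
step 2: expand (1,0) (f=7, h=5) → closed; open now [(1,1) g=3 f=7, (3,1) g=1 f=7, (4,0) g=1 f=9]
step 3: expand (1,1) (f=7, h=4) → closed; open now [(0,1) g=4 f=9, (1,2) g=4 f=7, (3,1) g=1 f=7, (4,0) g=1 f=9]

order=[(2,0) → (1,0) → (1,1)]; open=[(0,1) g=4 f=9, (1,2) g=4 f=7, (3,1) g=1 f=7, (4,0) g=1 f=9]; closed=[(1,0), (1,1), (2,0), (3,0)]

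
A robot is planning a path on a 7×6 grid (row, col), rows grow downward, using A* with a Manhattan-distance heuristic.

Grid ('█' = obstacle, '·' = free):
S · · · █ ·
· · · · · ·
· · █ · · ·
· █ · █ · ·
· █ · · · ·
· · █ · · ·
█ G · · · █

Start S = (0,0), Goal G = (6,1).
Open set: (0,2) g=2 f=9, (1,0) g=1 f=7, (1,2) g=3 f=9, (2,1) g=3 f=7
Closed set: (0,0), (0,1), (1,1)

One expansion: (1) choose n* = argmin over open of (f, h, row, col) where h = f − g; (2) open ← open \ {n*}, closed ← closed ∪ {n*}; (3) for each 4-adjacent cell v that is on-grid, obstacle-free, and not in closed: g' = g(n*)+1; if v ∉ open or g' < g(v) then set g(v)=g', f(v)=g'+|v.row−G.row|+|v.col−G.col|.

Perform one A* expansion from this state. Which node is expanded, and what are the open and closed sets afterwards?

step 1: expand (2,1) (f=7, h=4) → closed; open now [(0,2) g=2 f=9, (1,0) g=1 f=7, (1,2) g=3 f=9, (2,0) g=4 f=9]

expanded=(2,1); open=[(0,2) g=2 f=9, (1,0) g=1 f=7, (1,2) g=3 f=9, (2,0) g=4 f=9]; closed=[(0,0), (0,1), (1,1), (2,1)]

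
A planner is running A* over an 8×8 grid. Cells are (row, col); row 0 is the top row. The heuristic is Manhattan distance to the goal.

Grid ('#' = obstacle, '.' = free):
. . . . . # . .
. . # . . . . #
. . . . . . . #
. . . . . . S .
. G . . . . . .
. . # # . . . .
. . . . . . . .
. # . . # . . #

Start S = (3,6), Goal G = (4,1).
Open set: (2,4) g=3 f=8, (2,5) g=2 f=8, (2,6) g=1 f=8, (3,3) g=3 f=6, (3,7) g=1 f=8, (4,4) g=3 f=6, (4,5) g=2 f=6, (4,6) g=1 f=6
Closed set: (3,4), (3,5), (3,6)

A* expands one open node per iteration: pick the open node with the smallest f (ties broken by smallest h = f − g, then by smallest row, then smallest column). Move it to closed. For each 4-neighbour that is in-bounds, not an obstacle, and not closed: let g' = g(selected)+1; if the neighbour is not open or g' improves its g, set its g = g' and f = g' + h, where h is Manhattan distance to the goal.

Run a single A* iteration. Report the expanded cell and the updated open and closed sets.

step 1: expand (3,3) (f=6, h=3) → closed; open now [(2,3) g=4 f=8, (2,4) g=3 f=8, (2,5) g=2 f=8, (2,6) g=1 f=8, (3,2) g=4 f=6, (3,7) g=1 f=8, (4,3) g=4 f=6, (4,4) g=3 f=6, (4,5) g=2 f=6, (4,6) g=1 f=6]

expanded=(3,3); open=[(2,3) g=4 f=8, (2,4) g=3 f=8, (2,5) g=2 f=8, (2,6) g=1 f=8, (3,2) g=4 f=6, (3,7) g=1 f=8, (4,3) g=4 f=6, (4,4) g=3 f=6, (4,5) g=2 f=6, (4,6) g=1 f=6]; closed=[(3,3), (3,4), (3,5), (3,6)]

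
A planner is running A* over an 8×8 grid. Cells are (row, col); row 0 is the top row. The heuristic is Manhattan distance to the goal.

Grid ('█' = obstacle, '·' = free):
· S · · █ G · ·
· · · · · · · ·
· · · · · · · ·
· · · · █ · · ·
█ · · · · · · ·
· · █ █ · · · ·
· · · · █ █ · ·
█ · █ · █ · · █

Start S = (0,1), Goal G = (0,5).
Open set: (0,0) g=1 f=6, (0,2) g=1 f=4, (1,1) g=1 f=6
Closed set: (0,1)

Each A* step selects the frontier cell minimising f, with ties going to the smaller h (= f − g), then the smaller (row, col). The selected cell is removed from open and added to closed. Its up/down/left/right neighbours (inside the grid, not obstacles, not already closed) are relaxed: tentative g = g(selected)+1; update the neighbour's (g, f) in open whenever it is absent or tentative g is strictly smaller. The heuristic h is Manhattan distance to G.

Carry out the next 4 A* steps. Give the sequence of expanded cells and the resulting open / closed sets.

step 1: expand (0,2) (f=4, h=3) → closed; open now [(0,0) g=1 f=6, (0,3) g=2 f=4, (1,1) g=1 f=6, (1,2) g=2 f=6]
step 2: expand (0,3) (f=4, h=2) → closed; open now [(0,0) g=1 f=6, (1,1) g=1 f=6, (1,2) g=2 f=6, (1,3) g=3 f=6]
step 3: expand (1,3) (f=6, h=3) → closed; open now [(0,0) g=1 f=6, (1,1) g=1 f=6, (1,2) g=2 f=6, (1,4) g=4 f=6, (2,3) g=4 f=8]
step 4: expand (1,4) (f=6, h=2) → closed; open now [(0,0) g=1 f=6, (1,1) g=1 f=6, (1,2) g=2 f=6, (1,5) g=5 f=6, (2,3) g=4 f=8, (2,4) g=5 f=8]

order=[(0,2) → (0,3) → (1,3) → (1,4)]; open=[(0,0) g=1 f=6, (1,1) g=1 f=6, (1,2) g=2 f=6, (1,5) g=5 f=6, (2,3) g=4 f=8, (2,4) g=5 f=8]; closed=[(0,1), (0,2), (0,3), (1,3), (1,4)]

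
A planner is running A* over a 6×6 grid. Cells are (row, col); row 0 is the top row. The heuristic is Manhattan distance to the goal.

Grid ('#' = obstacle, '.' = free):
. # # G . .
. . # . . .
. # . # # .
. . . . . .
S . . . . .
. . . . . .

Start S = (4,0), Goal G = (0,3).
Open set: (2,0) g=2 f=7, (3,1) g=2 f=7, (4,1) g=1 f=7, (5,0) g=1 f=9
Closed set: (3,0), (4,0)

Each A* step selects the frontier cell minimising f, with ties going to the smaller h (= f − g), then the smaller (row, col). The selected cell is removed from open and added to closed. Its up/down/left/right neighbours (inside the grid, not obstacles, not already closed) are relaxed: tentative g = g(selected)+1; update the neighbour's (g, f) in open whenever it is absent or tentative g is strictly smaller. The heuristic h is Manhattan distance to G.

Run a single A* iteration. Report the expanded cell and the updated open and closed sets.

step 1: expand (2,0) (f=7, h=5) → closed; open now [(1,0) g=3 f=7, (3,1) g=2 f=7, (4,1) g=1 f=7, (5,0) g=1 f=9]

expanded=(2,0); open=[(1,0) g=3 f=7, (3,1) g=2 f=7, (4,1) g=1 f=7, (5,0) g=1 f=9]; closed=[(2,0), (3,0), (4,0)]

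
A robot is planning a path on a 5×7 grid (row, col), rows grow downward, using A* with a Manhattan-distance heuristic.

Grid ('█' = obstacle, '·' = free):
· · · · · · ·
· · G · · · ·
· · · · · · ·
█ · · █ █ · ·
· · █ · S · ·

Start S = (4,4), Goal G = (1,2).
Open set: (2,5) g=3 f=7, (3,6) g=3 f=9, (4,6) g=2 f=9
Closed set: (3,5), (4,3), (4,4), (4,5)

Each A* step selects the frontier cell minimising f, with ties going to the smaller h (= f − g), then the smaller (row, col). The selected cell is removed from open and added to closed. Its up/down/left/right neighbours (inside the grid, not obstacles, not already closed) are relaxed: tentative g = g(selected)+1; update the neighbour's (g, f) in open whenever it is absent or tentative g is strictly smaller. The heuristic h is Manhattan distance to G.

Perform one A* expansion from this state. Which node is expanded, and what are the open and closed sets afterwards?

step 1: expand (2,5) (f=7, h=4) → closed; open now [(1,5) g=4 f=7, (2,4) g=4 f=7, (2,6) g=4 f=9, (3,6) g=3 f=9, (4,6) g=2 f=9]

expanded=(2,5); open=[(1,5) g=4 f=7, (2,4) g=4 f=7, (2,6) g=4 f=9, (3,6) g=3 f=9, (4,6) g=2 f=9]; closed=[(2,5), (3,5), (4,3), (4,4), (4,5)]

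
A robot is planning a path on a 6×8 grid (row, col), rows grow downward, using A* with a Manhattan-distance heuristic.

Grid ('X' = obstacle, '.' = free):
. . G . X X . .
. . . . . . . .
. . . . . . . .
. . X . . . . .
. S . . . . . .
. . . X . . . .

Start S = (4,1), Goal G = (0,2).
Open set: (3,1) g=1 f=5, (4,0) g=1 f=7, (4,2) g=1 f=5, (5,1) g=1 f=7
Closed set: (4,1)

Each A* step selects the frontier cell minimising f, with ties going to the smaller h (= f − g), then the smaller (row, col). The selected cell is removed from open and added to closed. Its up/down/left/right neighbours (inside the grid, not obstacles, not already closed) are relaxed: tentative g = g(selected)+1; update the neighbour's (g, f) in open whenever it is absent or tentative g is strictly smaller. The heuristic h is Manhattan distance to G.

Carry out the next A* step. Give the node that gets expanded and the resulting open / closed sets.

expanded=(3,1); open=[(2,1) g=2 f=5, (3,0) g=2 f=7, (4,0) g=1 f=7, (4,2) g=1 f=5, (5,1) g=1 f=7]; closed=[(3,1), (4,1)]

step 1: expand (3,1) (f=5, h=4) → closed; open now [(2,1) g=2 f=5, (3,0) g=2 f=7, (4,0) g=1 f=7, (4,2) g=1 f=5, (5,1) g=1 f=7]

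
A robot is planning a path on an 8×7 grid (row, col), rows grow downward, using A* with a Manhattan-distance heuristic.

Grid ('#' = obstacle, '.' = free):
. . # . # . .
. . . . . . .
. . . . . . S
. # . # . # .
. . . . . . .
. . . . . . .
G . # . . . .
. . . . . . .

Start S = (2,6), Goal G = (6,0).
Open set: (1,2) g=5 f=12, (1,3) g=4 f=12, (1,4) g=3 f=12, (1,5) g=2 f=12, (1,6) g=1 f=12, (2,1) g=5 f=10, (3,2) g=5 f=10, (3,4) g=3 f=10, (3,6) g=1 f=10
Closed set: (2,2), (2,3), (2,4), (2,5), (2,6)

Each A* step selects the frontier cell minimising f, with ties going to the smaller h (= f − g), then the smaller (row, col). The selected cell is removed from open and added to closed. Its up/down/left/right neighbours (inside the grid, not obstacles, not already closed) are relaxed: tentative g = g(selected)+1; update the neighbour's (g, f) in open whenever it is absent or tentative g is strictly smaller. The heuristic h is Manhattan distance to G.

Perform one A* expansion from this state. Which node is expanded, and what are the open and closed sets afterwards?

expanded=(2,1); open=[(1,1) g=6 f=12, (1,2) g=5 f=12, (1,3) g=4 f=12, (1,4) g=3 f=12, (1,5) g=2 f=12, (1,6) g=1 f=12, (2,0) g=6 f=10, (3,2) g=5 f=10, (3,4) g=3 f=10, (3,6) g=1 f=10]; closed=[(2,1), (2,2), (2,3), (2,4), (2,5), (2,6)]

step 1: expand (2,1) (f=10, h=5) → closed; open now [(1,1) g=6 f=12, (1,2) g=5 f=12, (1,3) g=4 f=12, (1,4) g=3 f=12, (1,5) g=2 f=12, (1,6) g=1 f=12, (2,0) g=6 f=10, (3,2) g=5 f=10, (3,4) g=3 f=10, (3,6) g=1 f=10]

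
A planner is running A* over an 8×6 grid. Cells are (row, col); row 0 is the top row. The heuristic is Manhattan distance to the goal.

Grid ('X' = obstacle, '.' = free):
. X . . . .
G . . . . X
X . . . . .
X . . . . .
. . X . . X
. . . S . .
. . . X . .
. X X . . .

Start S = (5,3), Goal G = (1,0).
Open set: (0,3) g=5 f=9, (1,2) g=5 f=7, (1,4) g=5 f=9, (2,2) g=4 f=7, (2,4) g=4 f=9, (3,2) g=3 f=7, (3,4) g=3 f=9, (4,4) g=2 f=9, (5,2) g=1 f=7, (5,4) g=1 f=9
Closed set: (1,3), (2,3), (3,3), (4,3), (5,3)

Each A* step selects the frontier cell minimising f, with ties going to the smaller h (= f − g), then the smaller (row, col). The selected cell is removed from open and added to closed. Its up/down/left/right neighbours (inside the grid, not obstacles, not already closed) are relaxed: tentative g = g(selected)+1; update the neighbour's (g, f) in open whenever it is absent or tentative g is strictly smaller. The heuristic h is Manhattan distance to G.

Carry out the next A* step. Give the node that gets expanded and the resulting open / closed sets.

expanded=(1,2); open=[(0,2) g=6 f=9, (0,3) g=5 f=9, (1,1) g=6 f=7, (1,4) g=5 f=9, (2,2) g=4 f=7, (2,4) g=4 f=9, (3,2) g=3 f=7, (3,4) g=3 f=9, (4,4) g=2 f=9, (5,2) g=1 f=7, (5,4) g=1 f=9]; closed=[(1,2), (1,3), (2,3), (3,3), (4,3), (5,3)]

step 1: expand (1,2) (f=7, h=2) → closed; open now [(0,2) g=6 f=9, (0,3) g=5 f=9, (1,1) g=6 f=7, (1,4) g=5 f=9, (2,2) g=4 f=7, (2,4) g=4 f=9, (3,2) g=3 f=7, (3,4) g=3 f=9, (4,4) g=2 f=9, (5,2) g=1 f=7, (5,4) g=1 f=9]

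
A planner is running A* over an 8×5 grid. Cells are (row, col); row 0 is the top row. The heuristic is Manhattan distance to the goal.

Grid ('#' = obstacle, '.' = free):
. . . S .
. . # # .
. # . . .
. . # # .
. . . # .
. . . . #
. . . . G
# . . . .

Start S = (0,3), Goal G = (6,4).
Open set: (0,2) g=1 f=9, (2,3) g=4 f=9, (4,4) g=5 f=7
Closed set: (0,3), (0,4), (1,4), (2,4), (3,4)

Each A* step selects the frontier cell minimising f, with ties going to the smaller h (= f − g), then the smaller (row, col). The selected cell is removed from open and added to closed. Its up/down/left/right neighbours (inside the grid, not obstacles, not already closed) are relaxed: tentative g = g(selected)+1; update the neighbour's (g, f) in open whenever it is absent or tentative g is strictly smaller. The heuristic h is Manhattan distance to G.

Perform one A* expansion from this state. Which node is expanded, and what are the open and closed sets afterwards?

step 1: expand (4,4) (f=7, h=2) → closed; open now [(0,2) g=1 f=9, (2,3) g=4 f=9]

expanded=(4,4); open=[(0,2) g=1 f=9, (2,3) g=4 f=9]; closed=[(0,3), (0,4), (1,4), (2,4), (3,4), (4,4)]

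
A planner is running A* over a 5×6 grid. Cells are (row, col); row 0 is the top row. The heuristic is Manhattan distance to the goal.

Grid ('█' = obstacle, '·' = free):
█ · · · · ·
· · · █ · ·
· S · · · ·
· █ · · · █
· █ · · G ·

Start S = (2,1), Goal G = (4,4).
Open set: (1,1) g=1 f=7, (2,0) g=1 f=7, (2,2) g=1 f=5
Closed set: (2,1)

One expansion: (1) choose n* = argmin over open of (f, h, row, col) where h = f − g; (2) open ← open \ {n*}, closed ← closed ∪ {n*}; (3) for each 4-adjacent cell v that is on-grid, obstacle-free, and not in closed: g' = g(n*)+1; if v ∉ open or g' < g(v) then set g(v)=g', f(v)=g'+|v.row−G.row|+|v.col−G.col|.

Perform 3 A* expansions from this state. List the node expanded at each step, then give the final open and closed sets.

order=[(2,2) → (2,3) → (2,4)]; open=[(1,1) g=1 f=7, (1,2) g=2 f=7, (1,4) g=4 f=7, (2,0) g=1 f=7, (2,5) g=4 f=7, (3,2) g=2 f=5, (3,3) g=3 f=5, (3,4) g=4 f=5]; closed=[(2,1), (2,2), (2,3), (2,4)]

step 1: expand (2,2) (f=5, h=4) → closed; open now [(1,1) g=1 f=7, (1,2) g=2 f=7, (2,0) g=1 f=7, (2,3) g=2 f=5, (3,2) g=2 f=5]
step 2: expand (2,3) (f=5, h=3) → closed; open now [(1,1) g=1 f=7, (1,2) g=2 f=7, (2,0) g=1 f=7, (2,4) g=3 f=5, (3,2) g=2 f=5, (3,3) g=3 f=5]
step 3: expand (2,4) (f=5, h=2) → closed; open now [(1,1) g=1 f=7, (1,2) g=2 f=7, (1,4) g=4 f=7, (2,0) g=1 f=7, (2,5) g=4 f=7, (3,2) g=2 f=5, (3,3) g=3 f=5, (3,4) g=4 f=5]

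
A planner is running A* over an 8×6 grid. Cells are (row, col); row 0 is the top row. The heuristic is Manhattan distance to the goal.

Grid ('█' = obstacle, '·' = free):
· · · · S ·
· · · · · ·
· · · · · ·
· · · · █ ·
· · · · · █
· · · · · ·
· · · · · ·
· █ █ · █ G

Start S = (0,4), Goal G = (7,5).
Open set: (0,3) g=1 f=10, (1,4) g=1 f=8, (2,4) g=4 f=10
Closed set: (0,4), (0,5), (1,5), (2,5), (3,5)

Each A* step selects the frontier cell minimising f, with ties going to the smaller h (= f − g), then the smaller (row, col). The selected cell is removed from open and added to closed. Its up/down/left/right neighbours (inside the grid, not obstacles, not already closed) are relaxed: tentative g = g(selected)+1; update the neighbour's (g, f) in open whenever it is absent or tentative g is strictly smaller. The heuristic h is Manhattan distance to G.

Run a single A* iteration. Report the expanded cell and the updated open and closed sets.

step 1: expand (1,4) (f=8, h=7) → closed; open now [(0,3) g=1 f=10, (1,3) g=2 f=10, (2,4) g=2 f=8]

expanded=(1,4); open=[(0,3) g=1 f=10, (1,3) g=2 f=10, (2,4) g=2 f=8]; closed=[(0,4), (0,5), (1,4), (1,5), (2,5), (3,5)]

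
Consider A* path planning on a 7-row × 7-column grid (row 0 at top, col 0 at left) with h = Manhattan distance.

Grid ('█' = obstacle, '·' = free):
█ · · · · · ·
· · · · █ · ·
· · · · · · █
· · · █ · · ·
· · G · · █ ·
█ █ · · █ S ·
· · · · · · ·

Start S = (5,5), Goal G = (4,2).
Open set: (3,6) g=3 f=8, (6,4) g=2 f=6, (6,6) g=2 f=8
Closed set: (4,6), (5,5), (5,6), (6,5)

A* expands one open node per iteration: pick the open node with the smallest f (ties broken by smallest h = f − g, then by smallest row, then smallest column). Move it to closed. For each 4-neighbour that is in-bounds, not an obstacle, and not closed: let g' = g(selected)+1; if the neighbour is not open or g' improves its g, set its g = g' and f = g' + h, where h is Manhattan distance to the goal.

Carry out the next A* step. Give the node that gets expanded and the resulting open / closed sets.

step 1: expand (6,4) (f=6, h=4) → closed; open now [(3,6) g=3 f=8, (6,3) g=3 f=6, (6,6) g=2 f=8]

expanded=(6,4); open=[(3,6) g=3 f=8, (6,3) g=3 f=6, (6,6) g=2 f=8]; closed=[(4,6), (5,5), (5,6), (6,4), (6,5)]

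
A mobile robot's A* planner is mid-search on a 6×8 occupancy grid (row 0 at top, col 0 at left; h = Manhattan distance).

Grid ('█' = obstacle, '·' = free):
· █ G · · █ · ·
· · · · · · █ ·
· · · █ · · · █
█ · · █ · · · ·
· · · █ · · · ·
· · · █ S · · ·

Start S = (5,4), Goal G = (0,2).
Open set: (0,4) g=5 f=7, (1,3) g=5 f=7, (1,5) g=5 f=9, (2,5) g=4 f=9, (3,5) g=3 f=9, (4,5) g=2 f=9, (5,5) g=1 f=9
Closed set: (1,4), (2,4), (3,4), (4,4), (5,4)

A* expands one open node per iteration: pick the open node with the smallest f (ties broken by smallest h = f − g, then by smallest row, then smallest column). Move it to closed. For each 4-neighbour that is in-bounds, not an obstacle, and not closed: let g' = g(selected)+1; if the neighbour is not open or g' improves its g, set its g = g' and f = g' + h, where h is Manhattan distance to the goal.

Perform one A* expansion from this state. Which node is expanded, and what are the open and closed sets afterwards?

expanded=(0,4); open=[(0,3) g=6 f=7, (1,3) g=5 f=7, (1,5) g=5 f=9, (2,5) g=4 f=9, (3,5) g=3 f=9, (4,5) g=2 f=9, (5,5) g=1 f=9]; closed=[(0,4), (1,4), (2,4), (3,4), (4,4), (5,4)]

step 1: expand (0,4) (f=7, h=2) → closed; open now [(0,3) g=6 f=7, (1,3) g=5 f=7, (1,5) g=5 f=9, (2,5) g=4 f=9, (3,5) g=3 f=9, (4,5) g=2 f=9, (5,5) g=1 f=9]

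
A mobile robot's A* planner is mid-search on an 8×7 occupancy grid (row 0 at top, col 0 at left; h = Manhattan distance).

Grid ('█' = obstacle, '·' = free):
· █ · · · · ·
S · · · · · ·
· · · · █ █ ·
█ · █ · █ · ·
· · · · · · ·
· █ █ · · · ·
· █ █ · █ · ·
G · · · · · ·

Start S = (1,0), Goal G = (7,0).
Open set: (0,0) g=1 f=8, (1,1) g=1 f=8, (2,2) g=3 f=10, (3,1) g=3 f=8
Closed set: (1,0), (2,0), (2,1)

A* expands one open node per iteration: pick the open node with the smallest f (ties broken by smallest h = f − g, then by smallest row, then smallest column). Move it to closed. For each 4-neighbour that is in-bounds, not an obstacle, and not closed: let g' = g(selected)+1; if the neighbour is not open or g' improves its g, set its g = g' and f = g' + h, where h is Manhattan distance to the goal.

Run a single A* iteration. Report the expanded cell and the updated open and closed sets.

step 1: expand (3,1) (f=8, h=5) → closed; open now [(0,0) g=1 f=8, (1,1) g=1 f=8, (2,2) g=3 f=10, (4,1) g=4 f=8]

expanded=(3,1); open=[(0,0) g=1 f=8, (1,1) g=1 f=8, (2,2) g=3 f=10, (4,1) g=4 f=8]; closed=[(1,0), (2,0), (2,1), (3,1)]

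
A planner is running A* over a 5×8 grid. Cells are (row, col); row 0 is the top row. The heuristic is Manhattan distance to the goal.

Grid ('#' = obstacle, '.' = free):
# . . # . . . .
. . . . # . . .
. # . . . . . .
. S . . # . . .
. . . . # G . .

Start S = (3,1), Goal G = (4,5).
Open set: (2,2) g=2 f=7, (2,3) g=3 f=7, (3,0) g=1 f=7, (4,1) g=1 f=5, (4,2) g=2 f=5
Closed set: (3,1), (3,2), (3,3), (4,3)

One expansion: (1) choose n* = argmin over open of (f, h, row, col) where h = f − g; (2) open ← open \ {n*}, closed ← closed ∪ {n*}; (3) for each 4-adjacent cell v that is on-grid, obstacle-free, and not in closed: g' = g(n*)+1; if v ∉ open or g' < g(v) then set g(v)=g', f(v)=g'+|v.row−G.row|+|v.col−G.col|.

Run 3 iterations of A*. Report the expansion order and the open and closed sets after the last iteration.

order=[(4,2) → (4,1) → (2,3)]; open=[(1,3) g=4 f=9, (2,2) g=2 f=7, (2,4) g=4 f=7, (3,0) g=1 f=7, (4,0) g=2 f=7]; closed=[(2,3), (3,1), (3,2), (3,3), (4,1), (4,2), (4,3)]

step 1: expand (4,2) (f=5, h=3) → closed; open now [(2,2) g=2 f=7, (2,3) g=3 f=7, (3,0) g=1 f=7, (4,1) g=1 f=5]
step 2: expand (4,1) (f=5, h=4) → closed; open now [(2,2) g=2 f=7, (2,3) g=3 f=7, (3,0) g=1 f=7, (4,0) g=2 f=7]
step 3: expand (2,3) (f=7, h=4) → closed; open now [(1,3) g=4 f=9, (2,2) g=2 f=7, (2,4) g=4 f=7, (3,0) g=1 f=7, (4,0) g=2 f=7]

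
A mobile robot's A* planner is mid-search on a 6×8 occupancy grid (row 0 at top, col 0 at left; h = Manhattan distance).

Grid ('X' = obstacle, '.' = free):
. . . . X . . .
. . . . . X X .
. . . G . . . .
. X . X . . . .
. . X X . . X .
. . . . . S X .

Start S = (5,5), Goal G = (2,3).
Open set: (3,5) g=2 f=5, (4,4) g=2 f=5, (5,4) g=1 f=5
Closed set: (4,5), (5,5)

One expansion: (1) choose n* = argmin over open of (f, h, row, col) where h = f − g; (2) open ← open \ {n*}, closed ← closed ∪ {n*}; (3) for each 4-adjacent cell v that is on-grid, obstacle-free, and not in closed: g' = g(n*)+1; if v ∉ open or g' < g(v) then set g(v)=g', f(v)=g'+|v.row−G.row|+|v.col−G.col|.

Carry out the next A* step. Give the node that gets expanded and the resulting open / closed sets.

expanded=(3,5); open=[(2,5) g=3 f=5, (3,4) g=3 f=5, (3,6) g=3 f=7, (4,4) g=2 f=5, (5,4) g=1 f=5]; closed=[(3,5), (4,5), (5,5)]

step 1: expand (3,5) (f=5, h=3) → closed; open now [(2,5) g=3 f=5, (3,4) g=3 f=5, (3,6) g=3 f=7, (4,4) g=2 f=5, (5,4) g=1 f=5]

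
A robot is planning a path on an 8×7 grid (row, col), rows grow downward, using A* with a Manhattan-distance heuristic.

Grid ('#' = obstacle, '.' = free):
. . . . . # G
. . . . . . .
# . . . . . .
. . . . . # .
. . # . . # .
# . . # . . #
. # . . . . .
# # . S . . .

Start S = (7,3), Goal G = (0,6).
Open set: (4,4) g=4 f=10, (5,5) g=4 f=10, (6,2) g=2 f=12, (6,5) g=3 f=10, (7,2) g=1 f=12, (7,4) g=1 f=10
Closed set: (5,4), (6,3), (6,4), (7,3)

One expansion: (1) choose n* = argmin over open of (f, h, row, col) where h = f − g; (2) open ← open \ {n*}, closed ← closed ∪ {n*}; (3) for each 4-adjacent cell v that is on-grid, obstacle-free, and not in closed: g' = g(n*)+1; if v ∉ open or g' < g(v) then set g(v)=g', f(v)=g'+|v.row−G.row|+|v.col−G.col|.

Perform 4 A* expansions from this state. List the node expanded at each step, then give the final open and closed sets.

step 1: expand (4,4) (f=10, h=6) → closed; open now [(3,4) g=5 f=10, (4,3) g=5 f=12, (5,5) g=4 f=10, (6,2) g=2 f=12, (6,5) g=3 f=10, (7,2) g=1 f=12, (7,4) g=1 f=10]
step 2: expand (3,4) (f=10, h=5) → closed; open now [(2,4) g=6 f=10, (3,3) g=6 f=12, (4,3) g=5 f=12, (5,5) g=4 f=10, (6,2) g=2 f=12, (6,5) g=3 f=10, (7,2) g=1 f=12, (7,4) g=1 f=10]
step 3: expand (2,4) (f=10, h=4) → closed; open now [(1,4) g=7 f=10, (2,3) g=7 f=12, (2,5) g=7 f=10, (3,3) g=6 f=12, (4,3) g=5 f=12, (5,5) g=4 f=10, (6,2) g=2 f=12, (6,5) g=3 f=10, (7,2) g=1 f=12, (7,4) g=1 f=10]
step 4: expand (1,4) (f=10, h=3) → closed; open now [(0,4) g=8 f=10, (1,3) g=8 f=12, (1,5) g=8 f=10, (2,3) g=7 f=12, (2,5) g=7 f=10, (3,3) g=6 f=12, (4,3) g=5 f=12, (5,5) g=4 f=10, (6,2) g=2 f=12, (6,5) g=3 f=10, (7,2) g=1 f=12, (7,4) g=1 f=10]

order=[(4,4) → (3,4) → (2,4) → (1,4)]; open=[(0,4) g=8 f=10, (1,3) g=8 f=12, (1,5) g=8 f=10, (2,3) g=7 f=12, (2,5) g=7 f=10, (3,3) g=6 f=12, (4,3) g=5 f=12, (5,5) g=4 f=10, (6,2) g=2 f=12, (6,5) g=3 f=10, (7,2) g=1 f=12, (7,4) g=1 f=10]; closed=[(1,4), (2,4), (3,4), (4,4), (5,4), (6,3), (6,4), (7,3)]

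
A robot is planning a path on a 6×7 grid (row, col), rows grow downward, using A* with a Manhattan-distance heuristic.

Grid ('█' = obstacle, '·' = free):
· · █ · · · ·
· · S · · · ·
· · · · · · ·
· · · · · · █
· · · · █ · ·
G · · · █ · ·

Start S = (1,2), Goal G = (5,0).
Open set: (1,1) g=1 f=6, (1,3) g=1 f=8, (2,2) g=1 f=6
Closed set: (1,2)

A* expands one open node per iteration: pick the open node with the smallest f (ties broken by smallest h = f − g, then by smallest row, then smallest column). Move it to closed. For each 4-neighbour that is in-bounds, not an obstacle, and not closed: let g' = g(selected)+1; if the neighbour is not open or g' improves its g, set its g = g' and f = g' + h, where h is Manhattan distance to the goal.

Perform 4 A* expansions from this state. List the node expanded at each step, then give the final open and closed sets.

step 1: expand (1,1) (f=6, h=5) → closed; open now [(0,1) g=2 f=8, (1,0) g=2 f=6, (1,3) g=1 f=8, (2,1) g=2 f=6, (2,2) g=1 f=6]
step 2: expand (1,0) (f=6, h=4) → closed; open now [(0,0) g=3 f=8, (0,1) g=2 f=8, (1,3) g=1 f=8, (2,0) g=3 f=6, (2,1) g=2 f=6, (2,2) g=1 f=6]
step 3: expand (2,0) (f=6, h=3) → closed; open now [(0,0) g=3 f=8, (0,1) g=2 f=8, (1,3) g=1 f=8, (2,1) g=2 f=6, (2,2) g=1 f=6, (3,0) g=4 f=6]
step 4: expand (3,0) (f=6, h=2) → closed; open now [(0,0) g=3 f=8, (0,1) g=2 f=8, (1,3) g=1 f=8, (2,1) g=2 f=6, (2,2) g=1 f=6, (3,1) g=5 f=8, (4,0) g=5 f=6]

order=[(1,1) → (1,0) → (2,0) → (3,0)]; open=[(0,0) g=3 f=8, (0,1) g=2 f=8, (1,3) g=1 f=8, (2,1) g=2 f=6, (2,2) g=1 f=6, (3,1) g=5 f=8, (4,0) g=5 f=6]; closed=[(1,0), (1,1), (1,2), (2,0), (3,0)]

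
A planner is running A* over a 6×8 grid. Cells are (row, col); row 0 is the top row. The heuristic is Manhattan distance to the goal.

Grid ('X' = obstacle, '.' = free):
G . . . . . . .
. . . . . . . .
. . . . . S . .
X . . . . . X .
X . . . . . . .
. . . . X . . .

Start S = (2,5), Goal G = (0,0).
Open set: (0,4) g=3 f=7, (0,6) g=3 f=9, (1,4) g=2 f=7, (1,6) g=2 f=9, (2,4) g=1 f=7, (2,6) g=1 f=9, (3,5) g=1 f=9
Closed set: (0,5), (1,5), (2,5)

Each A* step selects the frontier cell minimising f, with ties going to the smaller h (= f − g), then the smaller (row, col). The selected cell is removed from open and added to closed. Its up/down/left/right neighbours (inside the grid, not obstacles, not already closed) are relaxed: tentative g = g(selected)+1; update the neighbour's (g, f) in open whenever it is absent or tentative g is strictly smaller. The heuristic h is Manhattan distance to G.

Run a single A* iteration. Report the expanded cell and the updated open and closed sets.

expanded=(0,4); open=[(0,3) g=4 f=7, (0,6) g=3 f=9, (1,4) g=2 f=7, (1,6) g=2 f=9, (2,4) g=1 f=7, (2,6) g=1 f=9, (3,5) g=1 f=9]; closed=[(0,4), (0,5), (1,5), (2,5)]

step 1: expand (0,4) (f=7, h=4) → closed; open now [(0,3) g=4 f=7, (0,6) g=3 f=9, (1,4) g=2 f=7, (1,6) g=2 f=9, (2,4) g=1 f=7, (2,6) g=1 f=9, (3,5) g=1 f=9]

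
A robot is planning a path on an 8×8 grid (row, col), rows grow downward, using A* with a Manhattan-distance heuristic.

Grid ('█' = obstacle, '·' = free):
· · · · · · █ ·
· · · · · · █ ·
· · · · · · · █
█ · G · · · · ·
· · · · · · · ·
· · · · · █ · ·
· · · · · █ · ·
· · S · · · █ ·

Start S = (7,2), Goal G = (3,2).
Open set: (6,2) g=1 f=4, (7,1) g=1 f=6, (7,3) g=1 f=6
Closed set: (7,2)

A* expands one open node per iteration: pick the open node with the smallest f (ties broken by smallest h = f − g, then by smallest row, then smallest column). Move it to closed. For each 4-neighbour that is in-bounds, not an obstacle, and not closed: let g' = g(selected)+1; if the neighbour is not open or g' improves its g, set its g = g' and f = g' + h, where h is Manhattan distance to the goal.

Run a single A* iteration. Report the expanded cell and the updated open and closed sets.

step 1: expand (6,2) (f=4, h=3) → closed; open now [(5,2) g=2 f=4, (6,1) g=2 f=6, (6,3) g=2 f=6, (7,1) g=1 f=6, (7,3) g=1 f=6]

expanded=(6,2); open=[(5,2) g=2 f=4, (6,1) g=2 f=6, (6,3) g=2 f=6, (7,1) g=1 f=6, (7,3) g=1 f=6]; closed=[(6,2), (7,2)]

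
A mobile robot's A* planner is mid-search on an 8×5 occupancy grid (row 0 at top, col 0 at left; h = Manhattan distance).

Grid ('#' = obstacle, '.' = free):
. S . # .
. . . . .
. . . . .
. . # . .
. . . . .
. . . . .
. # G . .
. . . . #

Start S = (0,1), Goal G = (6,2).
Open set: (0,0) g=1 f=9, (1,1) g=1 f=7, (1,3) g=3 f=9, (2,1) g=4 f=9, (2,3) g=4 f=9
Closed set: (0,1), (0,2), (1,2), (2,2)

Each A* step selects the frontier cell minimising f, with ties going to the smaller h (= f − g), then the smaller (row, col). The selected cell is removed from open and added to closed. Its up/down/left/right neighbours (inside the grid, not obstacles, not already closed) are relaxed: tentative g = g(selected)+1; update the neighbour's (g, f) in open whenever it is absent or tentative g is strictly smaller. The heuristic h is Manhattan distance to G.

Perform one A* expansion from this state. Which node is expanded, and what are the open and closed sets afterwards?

expanded=(1,1); open=[(0,0) g=1 f=9, (1,0) g=2 f=9, (1,3) g=3 f=9, (2,1) g=2 f=7, (2,3) g=4 f=9]; closed=[(0,1), (0,2), (1,1), (1,2), (2,2)]

step 1: expand (1,1) (f=7, h=6) → closed; open now [(0,0) g=1 f=9, (1,0) g=2 f=9, (1,3) g=3 f=9, (2,1) g=2 f=7, (2,3) g=4 f=9]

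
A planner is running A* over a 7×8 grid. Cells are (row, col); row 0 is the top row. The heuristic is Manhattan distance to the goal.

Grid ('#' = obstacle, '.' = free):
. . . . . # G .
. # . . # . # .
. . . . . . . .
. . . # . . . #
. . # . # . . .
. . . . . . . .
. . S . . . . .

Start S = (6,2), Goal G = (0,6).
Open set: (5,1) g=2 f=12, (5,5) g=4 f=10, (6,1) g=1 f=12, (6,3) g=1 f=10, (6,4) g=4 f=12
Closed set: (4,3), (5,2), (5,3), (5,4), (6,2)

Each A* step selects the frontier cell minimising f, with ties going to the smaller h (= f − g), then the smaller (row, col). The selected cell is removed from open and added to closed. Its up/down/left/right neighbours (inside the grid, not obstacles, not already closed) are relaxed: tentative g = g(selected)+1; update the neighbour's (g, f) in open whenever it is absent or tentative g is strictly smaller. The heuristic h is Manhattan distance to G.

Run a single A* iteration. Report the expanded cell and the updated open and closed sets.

step 1: expand (5,5) (f=10, h=6) → closed; open now [(4,5) g=5 f=10, (5,1) g=2 f=12, (5,6) g=5 f=10, (6,1) g=1 f=12, (6,3) g=1 f=10, (6,4) g=4 f=12, (6,5) g=5 f=12]

expanded=(5,5); open=[(4,5) g=5 f=10, (5,1) g=2 f=12, (5,6) g=5 f=10, (6,1) g=1 f=12, (6,3) g=1 f=10, (6,4) g=4 f=12, (6,5) g=5 f=12]; closed=[(4,3), (5,2), (5,3), (5,4), (5,5), (6,2)]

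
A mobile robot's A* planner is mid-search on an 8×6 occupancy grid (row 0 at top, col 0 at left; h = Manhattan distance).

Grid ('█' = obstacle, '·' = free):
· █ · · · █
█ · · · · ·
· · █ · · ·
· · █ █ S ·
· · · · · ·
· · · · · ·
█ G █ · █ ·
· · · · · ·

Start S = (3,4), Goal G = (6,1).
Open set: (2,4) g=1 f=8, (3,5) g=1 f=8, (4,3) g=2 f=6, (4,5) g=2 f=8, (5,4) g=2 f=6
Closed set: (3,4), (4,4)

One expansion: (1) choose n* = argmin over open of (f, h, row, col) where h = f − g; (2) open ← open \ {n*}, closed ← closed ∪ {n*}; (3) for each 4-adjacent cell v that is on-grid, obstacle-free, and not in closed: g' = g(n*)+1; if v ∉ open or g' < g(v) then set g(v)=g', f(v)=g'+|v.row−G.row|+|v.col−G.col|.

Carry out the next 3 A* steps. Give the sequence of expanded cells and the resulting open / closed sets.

step 1: expand (4,3) (f=6, h=4) → closed; open now [(2,4) g=1 f=8, (3,5) g=1 f=8, (4,2) g=3 f=6, (4,5) g=2 f=8, (5,3) g=3 f=6, (5,4) g=2 f=6]
step 2: expand (4,2) (f=6, h=3) → closed; open now [(2,4) g=1 f=8, (3,5) g=1 f=8, (4,1) g=4 f=6, (4,5) g=2 f=8, (5,2) g=4 f=6, (5,3) g=3 f=6, (5,4) g=2 f=6]
step 3: expand (4,1) (f=6, h=2) → closed; open now [(2,4) g=1 f=8, (3,1) g=5 f=8, (3,5) g=1 f=8, (4,0) g=5 f=8, (4,5) g=2 f=8, (5,1) g=5 f=6, (5,2) g=4 f=6, (5,3) g=3 f=6, (5,4) g=2 f=6]

order=[(4,3) → (4,2) → (4,1)]; open=[(2,4) g=1 f=8, (3,1) g=5 f=8, (3,5) g=1 f=8, (4,0) g=5 f=8, (4,5) g=2 f=8, (5,1) g=5 f=6, (5,2) g=4 f=6, (5,3) g=3 f=6, (5,4) g=2 f=6]; closed=[(3,4), (4,1), (4,2), (4,3), (4,4)]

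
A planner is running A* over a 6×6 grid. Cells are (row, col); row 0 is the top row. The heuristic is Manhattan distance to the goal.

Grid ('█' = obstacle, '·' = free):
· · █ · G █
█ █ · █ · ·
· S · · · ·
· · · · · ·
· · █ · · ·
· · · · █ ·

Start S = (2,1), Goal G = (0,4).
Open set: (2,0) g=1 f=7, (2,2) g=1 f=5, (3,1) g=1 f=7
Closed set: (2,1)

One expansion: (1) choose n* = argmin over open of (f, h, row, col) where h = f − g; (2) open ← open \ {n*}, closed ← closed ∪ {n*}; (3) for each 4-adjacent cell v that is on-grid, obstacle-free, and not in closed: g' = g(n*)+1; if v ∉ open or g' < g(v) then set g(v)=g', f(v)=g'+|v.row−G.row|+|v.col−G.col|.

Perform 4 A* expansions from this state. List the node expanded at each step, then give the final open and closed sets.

step 1: expand (2,2) (f=5, h=4) → closed; open now [(1,2) g=2 f=5, (2,0) g=1 f=7, (2,3) g=2 f=5, (3,1) g=1 f=7, (3,2) g=2 f=7]
step 2: expand (1,2) (f=5, h=3) → closed; open now [(2,0) g=1 f=7, (2,3) g=2 f=5, (3,1) g=1 f=7, (3,2) g=2 f=7]
step 3: expand (2,3) (f=5, h=3) → closed; open now [(2,0) g=1 f=7, (2,4) g=3 f=5, (3,1) g=1 f=7, (3,2) g=2 f=7, (3,3) g=3 f=7]
step 4: expand (2,4) (f=5, h=2) → closed; open now [(1,4) g=4 f=5, (2,0) g=1 f=7, (2,5) g=4 f=7, (3,1) g=1 f=7, (3,2) g=2 f=7, (3,3) g=3 f=7, (3,4) g=4 f=7]

order=[(2,2) → (1,2) → (2,3) → (2,4)]; open=[(1,4) g=4 f=5, (2,0) g=1 f=7, (2,5) g=4 f=7, (3,1) g=1 f=7, (3,2) g=2 f=7, (3,3) g=3 f=7, (3,4) g=4 f=7]; closed=[(1,2), (2,1), (2,2), (2,3), (2,4)]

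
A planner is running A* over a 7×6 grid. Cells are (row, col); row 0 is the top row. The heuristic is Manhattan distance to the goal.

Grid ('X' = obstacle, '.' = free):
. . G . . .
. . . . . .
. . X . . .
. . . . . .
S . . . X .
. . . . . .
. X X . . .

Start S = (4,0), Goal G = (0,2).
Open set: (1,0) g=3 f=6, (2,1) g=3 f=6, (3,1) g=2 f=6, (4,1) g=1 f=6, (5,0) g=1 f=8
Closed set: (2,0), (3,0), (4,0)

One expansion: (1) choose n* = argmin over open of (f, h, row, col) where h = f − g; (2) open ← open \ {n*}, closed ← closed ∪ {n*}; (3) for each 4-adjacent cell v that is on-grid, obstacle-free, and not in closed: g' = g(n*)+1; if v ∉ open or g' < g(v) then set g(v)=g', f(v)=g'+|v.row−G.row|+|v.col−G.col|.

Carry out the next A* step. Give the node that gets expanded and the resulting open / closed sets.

expanded=(1,0); open=[(0,0) g=4 f=6, (1,1) g=4 f=6, (2,1) g=3 f=6, (3,1) g=2 f=6, (4,1) g=1 f=6, (5,0) g=1 f=8]; closed=[(1,0), (2,0), (3,0), (4,0)]

step 1: expand (1,0) (f=6, h=3) → closed; open now [(0,0) g=4 f=6, (1,1) g=4 f=6, (2,1) g=3 f=6, (3,1) g=2 f=6, (4,1) g=1 f=6, (5,0) g=1 f=8]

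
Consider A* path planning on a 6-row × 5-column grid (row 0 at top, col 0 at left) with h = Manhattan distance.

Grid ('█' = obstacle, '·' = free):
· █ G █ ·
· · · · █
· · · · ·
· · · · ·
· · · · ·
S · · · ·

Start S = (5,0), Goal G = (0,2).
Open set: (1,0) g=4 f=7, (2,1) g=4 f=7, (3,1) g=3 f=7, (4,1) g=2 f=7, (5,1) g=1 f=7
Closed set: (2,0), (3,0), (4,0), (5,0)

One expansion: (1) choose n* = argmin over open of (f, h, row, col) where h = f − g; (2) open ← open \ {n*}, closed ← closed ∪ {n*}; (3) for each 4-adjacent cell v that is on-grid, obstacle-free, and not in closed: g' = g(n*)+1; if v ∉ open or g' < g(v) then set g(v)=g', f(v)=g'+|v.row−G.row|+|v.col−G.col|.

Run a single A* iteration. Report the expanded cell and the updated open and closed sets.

step 1: expand (1,0) (f=7, h=3) → closed; open now [(0,0) g=5 f=7, (1,1) g=5 f=7, (2,1) g=4 f=7, (3,1) g=3 f=7, (4,1) g=2 f=7, (5,1) g=1 f=7]

expanded=(1,0); open=[(0,0) g=5 f=7, (1,1) g=5 f=7, (2,1) g=4 f=7, (3,1) g=3 f=7, (4,1) g=2 f=7, (5,1) g=1 f=7]; closed=[(1,0), (2,0), (3,0), (4,0), (5,0)]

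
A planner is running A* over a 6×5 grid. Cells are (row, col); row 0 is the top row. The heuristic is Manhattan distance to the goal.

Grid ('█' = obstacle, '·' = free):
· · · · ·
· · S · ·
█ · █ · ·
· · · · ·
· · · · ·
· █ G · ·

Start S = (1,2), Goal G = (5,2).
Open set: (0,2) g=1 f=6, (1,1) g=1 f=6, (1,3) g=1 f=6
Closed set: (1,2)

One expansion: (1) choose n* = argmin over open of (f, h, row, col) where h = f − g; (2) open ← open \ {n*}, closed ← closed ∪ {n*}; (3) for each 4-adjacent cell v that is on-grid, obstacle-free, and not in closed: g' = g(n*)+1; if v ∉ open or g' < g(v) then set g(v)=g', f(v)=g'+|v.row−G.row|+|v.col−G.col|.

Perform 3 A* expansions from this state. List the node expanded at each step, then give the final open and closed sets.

step 1: expand (0,2) (f=6, h=5) → closed; open now [(0,1) g=2 f=8, (0,3) g=2 f=8, (1,1) g=1 f=6, (1,3) g=1 f=6]
step 2: expand (1,1) (f=6, h=5) → closed; open now [(0,1) g=2 f=8, (0,3) g=2 f=8, (1,0) g=2 f=8, (1,3) g=1 f=6, (2,1) g=2 f=6]
step 3: expand (2,1) (f=6, h=4) → closed; open now [(0,1) g=2 f=8, (0,3) g=2 f=8, (1,0) g=2 f=8, (1,3) g=1 f=6, (3,1) g=3 f=6]

order=[(0,2) → (1,1) → (2,1)]; open=[(0,1) g=2 f=8, (0,3) g=2 f=8, (1,0) g=2 f=8, (1,3) g=1 f=6, (3,1) g=3 f=6]; closed=[(0,2), (1,1), (1,2), (2,1)]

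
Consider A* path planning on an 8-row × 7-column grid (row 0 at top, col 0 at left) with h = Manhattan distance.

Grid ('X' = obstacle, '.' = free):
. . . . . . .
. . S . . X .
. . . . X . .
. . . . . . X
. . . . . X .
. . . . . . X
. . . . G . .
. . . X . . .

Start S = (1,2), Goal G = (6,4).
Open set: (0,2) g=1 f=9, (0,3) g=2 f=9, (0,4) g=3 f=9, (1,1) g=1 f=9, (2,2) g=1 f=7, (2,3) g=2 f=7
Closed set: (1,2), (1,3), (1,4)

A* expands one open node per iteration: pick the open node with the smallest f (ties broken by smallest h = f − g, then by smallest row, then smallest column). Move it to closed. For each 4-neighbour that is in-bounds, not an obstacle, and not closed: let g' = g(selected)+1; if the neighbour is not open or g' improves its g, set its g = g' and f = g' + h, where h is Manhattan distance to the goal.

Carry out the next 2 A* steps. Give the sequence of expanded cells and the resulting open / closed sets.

step 1: expand (2,3) (f=7, h=5) → closed; open now [(0,2) g=1 f=9, (0,3) g=2 f=9, (0,4) g=3 f=9, (1,1) g=1 f=9, (2,2) g=1 f=7, (3,3) g=3 f=7]
step 2: expand (3,3) (f=7, h=4) → closed; open now [(0,2) g=1 f=9, (0,3) g=2 f=9, (0,4) g=3 f=9, (1,1) g=1 f=9, (2,2) g=1 f=7, (3,2) g=4 f=9, (3,4) g=4 f=7, (4,3) g=4 f=7]

order=[(2,3) → (3,3)]; open=[(0,2) g=1 f=9, (0,3) g=2 f=9, (0,4) g=3 f=9, (1,1) g=1 f=9, (2,2) g=1 f=7, (3,2) g=4 f=9, (3,4) g=4 f=7, (4,3) g=4 f=7]; closed=[(1,2), (1,3), (1,4), (2,3), (3,3)]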